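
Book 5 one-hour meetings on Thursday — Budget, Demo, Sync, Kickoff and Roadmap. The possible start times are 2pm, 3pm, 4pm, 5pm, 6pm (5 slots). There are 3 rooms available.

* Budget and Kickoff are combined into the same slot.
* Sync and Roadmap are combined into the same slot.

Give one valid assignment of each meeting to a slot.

Kickoff=2pm, Sync=3pm, Demo=2pm, Budget=2pm, Roadmap=3pm

Checking: Budget = Kickoff = 2pm; Sync = Roadmap = 3pm; max 3 per slot (cap 3).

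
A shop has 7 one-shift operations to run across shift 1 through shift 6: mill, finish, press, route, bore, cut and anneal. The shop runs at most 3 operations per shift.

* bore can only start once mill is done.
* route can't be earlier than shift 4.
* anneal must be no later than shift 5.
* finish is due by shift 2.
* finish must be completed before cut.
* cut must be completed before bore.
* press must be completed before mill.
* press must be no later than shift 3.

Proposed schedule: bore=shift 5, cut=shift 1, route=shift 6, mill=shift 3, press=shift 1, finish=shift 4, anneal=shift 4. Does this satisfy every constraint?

finish is due by shift 2 — violated.
bore can only start once mill is done — holds.
cut must be completed before bore — holds.
finish must be completed before cut — violated.
The shop runs at most 3 operations per shift — holds.
press must be completed before mill — holds.
anneal must be no later than shift 5 — holds.
route can't be earlier than shift 4 — holds.
press must be no later than shift 3 — holds.

No. finish must be completed before cut is not satisfied.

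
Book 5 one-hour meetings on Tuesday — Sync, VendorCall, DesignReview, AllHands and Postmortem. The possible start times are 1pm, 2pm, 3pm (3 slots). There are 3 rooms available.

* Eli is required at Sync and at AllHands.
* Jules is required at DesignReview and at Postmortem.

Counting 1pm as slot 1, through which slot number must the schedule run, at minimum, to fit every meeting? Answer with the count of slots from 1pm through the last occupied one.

2 slots

With at most 3 per slot and 5 meetings, at least 2 slots are needed.
2 works (last occupied slot: 2pm): for example Postmortem=2pm; Sync=1pm; AllHands=2pm; VendorCall=1pm; DesignReview=1pm.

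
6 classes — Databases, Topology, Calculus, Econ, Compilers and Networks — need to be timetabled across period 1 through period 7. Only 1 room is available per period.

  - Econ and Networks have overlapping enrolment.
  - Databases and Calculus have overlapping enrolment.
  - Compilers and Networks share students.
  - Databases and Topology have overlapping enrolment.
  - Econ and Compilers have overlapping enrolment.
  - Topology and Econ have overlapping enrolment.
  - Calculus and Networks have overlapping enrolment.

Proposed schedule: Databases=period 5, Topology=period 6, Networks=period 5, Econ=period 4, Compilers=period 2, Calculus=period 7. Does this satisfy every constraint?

No — it violates: Only 1 room is available per period

Databases and Calculus have overlapping enrolment — holds.
Econ and Compilers have overlapping enrolment — holds.
Econ and Networks have overlapping enrolment — holds.
Databases and Topology have overlapping enrolment — holds.
Only 1 room is available per period — violated.
Calculus and Networks have overlapping enrolment — holds.
Compilers and Networks share students — holds.
Topology and Econ have overlapping enrolment — holds.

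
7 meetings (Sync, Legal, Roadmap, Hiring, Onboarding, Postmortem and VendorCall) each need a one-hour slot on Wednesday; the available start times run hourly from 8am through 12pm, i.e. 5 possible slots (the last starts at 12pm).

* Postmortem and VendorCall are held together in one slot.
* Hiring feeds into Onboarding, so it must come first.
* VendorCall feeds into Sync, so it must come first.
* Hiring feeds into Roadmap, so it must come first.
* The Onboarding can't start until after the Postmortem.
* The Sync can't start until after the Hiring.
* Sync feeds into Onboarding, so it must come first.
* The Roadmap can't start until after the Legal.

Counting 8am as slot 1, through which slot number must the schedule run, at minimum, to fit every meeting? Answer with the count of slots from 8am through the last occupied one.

The precedence chain requires at least 3 distinct slots.
3 works (last occupied slot: 10am): for example Hiring=8am; Postmortem=8am; VendorCall=8am; Onboarding=10am; Sync=9am; Roadmap=9am; Legal=8am.

3 slots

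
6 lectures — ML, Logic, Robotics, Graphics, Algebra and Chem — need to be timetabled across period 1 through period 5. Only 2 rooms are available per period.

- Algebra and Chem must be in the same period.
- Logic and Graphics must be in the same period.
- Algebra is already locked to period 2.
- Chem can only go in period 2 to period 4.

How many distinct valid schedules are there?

Splitting on ML: it can be period 1 (9), period 3 (9), period 4 (9), period 5 (9). Listing each branch's schedules as (Logic, Robotics, Graphics, Algebra, Chem) by period number:
ML=period 1: (3,1,3,2,2) (3,4,3,2,2) (3,5,3,2,2) (4,1,4,2,2) (4,3,4,2,2) (4,5,4,2,2) (5,1,5,2,2) (5,3,5,2,2) (5,4,5,2,2) — 9.
ML=period 3: (1,3,1,2,2) (1,4,1,2,2) (1,5,1,2,2) (4,1,4,2,2) (4,3,4,2,2) (4,5,4,2,2) (5,1,5,2,2) (5,3,5,2,2) (5,4,5,2,2) — 9.
ML=period 4: (1,3,1,2,2) (1,4,1,2,2) (1,5,1,2,2) (3,1,3,2,2) (3,4,3,2,2) (3,5,3,2,2) (5,1,5,2,2) (5,3,5,2,2) (5,4,5,2,2) — 9.
ML=period 5: (1,3,1,2,2) (1,4,1,2,2) (1,5,1,2,2) (3,1,3,2,2) (3,4,3,2,2) (3,5,3,2,2) (4,1,4,2,2) (4,3,4,2,2) (4,5,4,2,2) — 9.
Summing: 9 + 9 + 9 + 9 = 36.

36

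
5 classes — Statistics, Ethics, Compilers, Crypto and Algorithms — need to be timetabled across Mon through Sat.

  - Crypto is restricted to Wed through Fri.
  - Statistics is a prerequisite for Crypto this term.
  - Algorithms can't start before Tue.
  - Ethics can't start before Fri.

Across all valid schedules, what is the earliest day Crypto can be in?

Wed

Crypto is available from Wed; Crypto's own window allows nothing later than Fri.
Crypto at Wed is achievable: Ethics in Fri, Crypto in Wed, Algorithms in Tue, Compilers in Mon, Statistics in Mon.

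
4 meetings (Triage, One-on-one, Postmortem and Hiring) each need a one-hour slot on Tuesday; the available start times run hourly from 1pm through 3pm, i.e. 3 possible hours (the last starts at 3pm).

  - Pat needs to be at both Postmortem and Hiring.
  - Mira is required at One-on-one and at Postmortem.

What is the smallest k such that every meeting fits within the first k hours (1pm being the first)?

Could 1 hour be enough, i.e. nothing placed later than 1pm? No: Hiring can't share with Postmortem (1pm) → nothing is left.
So 1 hour is not enough.
2 works (last occupied hour: 2pm): for example Hiring in 1pm; Postmortem in 2pm; One-on-one in 1pm; Triage in 1pm.

2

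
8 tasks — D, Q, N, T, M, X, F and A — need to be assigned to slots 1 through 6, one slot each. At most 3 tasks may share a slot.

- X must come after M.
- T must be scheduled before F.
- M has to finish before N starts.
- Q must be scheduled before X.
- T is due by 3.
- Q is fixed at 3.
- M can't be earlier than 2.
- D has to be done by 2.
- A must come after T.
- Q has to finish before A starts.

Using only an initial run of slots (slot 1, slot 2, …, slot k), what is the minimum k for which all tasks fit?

4 slots

The precedence chain requires at least 2 distinct slots.
With at most 3 per slot and 8 tasks, at least 3 slots are needed.
Propagating the time windows through the other constraints, X can't land before 4, so the schedule must run through at least slot 4.
4 works (last occupied slot: 4): for example N in 3, D in 1, Q in 3, A in 4, M in 2, F in 2, X in 4, T in 1.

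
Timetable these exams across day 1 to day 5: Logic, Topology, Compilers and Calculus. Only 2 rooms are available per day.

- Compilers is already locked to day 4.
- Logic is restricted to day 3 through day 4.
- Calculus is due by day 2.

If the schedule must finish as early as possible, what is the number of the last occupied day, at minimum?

day 4

With at most 2 per day and 4 exams, at least 2 days are needed.
Compilers can't be placed before day 4, so the schedule must run through at least day 4.
4 works (last occupied day: day 4): for example Calculus -> day 1; Logic -> day 3; Compilers -> day 4; Topology -> day 1.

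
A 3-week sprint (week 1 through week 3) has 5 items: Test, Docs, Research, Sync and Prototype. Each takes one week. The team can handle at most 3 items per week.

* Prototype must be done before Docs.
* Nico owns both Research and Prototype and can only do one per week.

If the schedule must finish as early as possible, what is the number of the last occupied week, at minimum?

The precedence chain requires at least 2 distinct weeks.
With at most 3 per week and 5 tasks, at least 2 weeks are needed.
2 works (last occupied week: week 2): for example Test -> week 1, Prototype -> week 1, Docs -> week 2, Sync -> week 1, Research -> week 2.

week 2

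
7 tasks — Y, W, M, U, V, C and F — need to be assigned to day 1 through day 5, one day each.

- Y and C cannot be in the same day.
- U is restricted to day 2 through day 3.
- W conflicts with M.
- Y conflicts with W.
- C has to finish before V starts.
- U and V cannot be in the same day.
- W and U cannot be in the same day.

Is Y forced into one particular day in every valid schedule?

Y can be day 1 (e.g. U -> day 2, V -> day 3, C -> day 2, W -> day 3, F -> day 1, Y -> day 1, M -> day 1) or day 2 (e.g. U=day 2; Y=day 2; F=day 1; M=day 2; W=day 1; C=day 1; V=day 3).

No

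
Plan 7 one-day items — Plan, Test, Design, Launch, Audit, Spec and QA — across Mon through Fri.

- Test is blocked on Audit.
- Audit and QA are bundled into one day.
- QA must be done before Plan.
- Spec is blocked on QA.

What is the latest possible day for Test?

Precedence pushes Test to at least Tue.
Test at Fri is achievable: QA=Mon; Plan=Tue; Test=Fri; Spec=Tue; Audit=Mon; Design=Mon; Launch=Mon.

Fri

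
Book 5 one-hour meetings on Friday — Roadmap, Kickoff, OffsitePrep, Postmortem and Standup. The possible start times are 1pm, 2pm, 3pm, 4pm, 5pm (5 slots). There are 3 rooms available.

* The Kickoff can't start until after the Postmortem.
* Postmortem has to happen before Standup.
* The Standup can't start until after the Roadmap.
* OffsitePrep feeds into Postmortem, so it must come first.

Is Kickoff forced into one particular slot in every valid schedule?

No

Kickoff can be 3pm (e.g. OffsitePrep in 1pm; Postmortem in 2pm; Roadmap in 1pm; Kickoff in 3pm; Standup in 3pm) or 4pm (e.g. Roadmap -> 1pm; Kickoff -> 4pm; Postmortem -> 2pm; Standup -> 3pm; OffsitePrep -> 1pm).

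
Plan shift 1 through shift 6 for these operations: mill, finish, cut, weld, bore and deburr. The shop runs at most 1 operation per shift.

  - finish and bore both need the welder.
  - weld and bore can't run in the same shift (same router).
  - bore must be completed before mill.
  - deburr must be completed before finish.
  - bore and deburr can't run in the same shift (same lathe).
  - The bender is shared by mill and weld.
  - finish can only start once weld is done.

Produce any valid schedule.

finish in shift 3; mill in shift 5; weld in shift 1; bore in shift 4; deburr in shift 2; cut in shift 6

Checking: bore(shift 4) before mill(shift 5); weld(shift 1) before finish(shift 3); deburr(shift 2) before finish(shift 3); mill(shift 5) != weld(shift 1); weld(shift 1) != bore(shift 4); finish(shift 3) != bore(shift 4); bore(shift 4) != deburr(shift 2); max 1 per shift (cap 1).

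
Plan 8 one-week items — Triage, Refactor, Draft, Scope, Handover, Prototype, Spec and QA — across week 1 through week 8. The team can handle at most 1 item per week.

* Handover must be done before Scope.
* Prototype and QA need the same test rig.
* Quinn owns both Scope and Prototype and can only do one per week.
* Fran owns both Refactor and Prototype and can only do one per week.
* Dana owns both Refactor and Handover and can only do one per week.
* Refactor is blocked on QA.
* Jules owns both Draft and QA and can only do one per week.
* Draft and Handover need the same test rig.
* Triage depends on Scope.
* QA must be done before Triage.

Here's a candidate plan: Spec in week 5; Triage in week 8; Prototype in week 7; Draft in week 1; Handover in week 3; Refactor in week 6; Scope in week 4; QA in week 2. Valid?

Yes, all constraints hold

Fran owns both Refactor and Prototype and can only do one per week — holds.
Draft and Handover need the same test rig — holds.
The team can handle at most 1 item per week — holds.
Handover must be done before Scope — holds.
Quinn owns both Scope and Prototype and can only do one per week — holds.
Triage depends on Scope — holds.
Refactor is blocked on QA — holds.
Dana owns both Refactor and Handover and can only do one per week — holds.
Prototype and QA need the same test rig — holds.
QA must be done before Triage — holds.
Jules owns both Draft and QA and can only do one per week — holds.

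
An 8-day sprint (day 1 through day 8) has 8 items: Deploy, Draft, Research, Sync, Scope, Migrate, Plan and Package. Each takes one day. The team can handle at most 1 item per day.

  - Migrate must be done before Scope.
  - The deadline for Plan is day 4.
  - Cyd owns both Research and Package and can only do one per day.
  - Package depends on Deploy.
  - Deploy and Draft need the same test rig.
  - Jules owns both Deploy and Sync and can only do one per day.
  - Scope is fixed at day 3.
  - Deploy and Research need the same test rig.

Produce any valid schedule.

Migrate=day 2, Package=day 5, Research=day 7, Deploy=day 4, Scope=day 3, Draft=day 6, Sync=day 8, Plan=day 1

Checking: Migrate(day 2) before Scope(day 3); Deploy(day 4) before Package(day 5); Deploy(day 4) != Research(day 7); Research(day 7) != Package(day 5); Deploy(day 4) != Sync(day 8); Deploy(day 4) != Draft(day 6); Scope=day 3 in [day 3,day 3]; Plan=day 1 in [day 1,day 4]; max 1 per day (cap 1).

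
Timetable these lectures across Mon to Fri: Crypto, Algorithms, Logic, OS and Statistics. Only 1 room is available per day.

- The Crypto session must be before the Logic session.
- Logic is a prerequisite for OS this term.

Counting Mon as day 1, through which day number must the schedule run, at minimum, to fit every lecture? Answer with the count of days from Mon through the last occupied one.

The precedence chain requires at least 3 distinct days.
With at most 1 per day and 5 lectures, at least 5 days are needed.
5 works (last occupied day: Fri): for example Algorithms=Thu; Logic=Tue; Crypto=Mon; OS=Wed; Statistics=Fri.

5 days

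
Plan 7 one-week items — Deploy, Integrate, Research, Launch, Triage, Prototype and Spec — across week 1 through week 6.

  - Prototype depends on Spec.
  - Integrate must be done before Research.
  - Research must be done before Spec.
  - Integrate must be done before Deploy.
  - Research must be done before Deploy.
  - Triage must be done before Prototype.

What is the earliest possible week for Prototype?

Precedence pushes Prototype to at least week 4.
Prototype at week 4 is achievable: Triage=week 1; Research=week 2; Integrate=week 1; Spec=week 3; Deploy=week 3; Launch=week 1; Prototype=week 4.

week 4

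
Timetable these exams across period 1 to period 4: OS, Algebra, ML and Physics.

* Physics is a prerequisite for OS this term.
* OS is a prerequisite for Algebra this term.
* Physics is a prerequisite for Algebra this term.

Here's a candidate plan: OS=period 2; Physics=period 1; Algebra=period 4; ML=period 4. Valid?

Physics is a prerequisite for OS this term — holds.
Physics is a prerequisite for Algebra this term — holds.
OS is a prerequisite for Algebra this term — holds.

Yes, all constraints hold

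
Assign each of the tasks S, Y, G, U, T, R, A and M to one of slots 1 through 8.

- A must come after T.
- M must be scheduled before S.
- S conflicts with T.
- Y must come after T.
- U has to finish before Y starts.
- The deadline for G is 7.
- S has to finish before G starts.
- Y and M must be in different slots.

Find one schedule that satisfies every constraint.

U in 1, T in 1, Y in 2, R in 1, S in 2, G in 3, M in 1, A in 2

Checking: S(2) before G(3); U(1) before Y(2); T(1) before A(2); M(1) before S(2); T(1) before Y(2); S(2) != T(1); Y(2) != M(1); G=3 in [1,7].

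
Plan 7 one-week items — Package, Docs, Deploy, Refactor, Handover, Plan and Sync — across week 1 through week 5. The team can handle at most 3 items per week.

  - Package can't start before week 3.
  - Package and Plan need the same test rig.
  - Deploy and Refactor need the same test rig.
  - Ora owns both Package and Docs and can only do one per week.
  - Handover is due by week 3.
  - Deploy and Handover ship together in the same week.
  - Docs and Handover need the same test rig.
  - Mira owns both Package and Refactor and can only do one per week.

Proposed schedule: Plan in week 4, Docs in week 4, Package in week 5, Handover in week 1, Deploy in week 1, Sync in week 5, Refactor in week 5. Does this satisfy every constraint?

No. Mira owns both Package and Refactor and can only do one per week is not satisfied.

Docs and Handover need the same test rig — holds.
Mira owns both Package and Refactor and can only do one per week — violated.
Deploy and Handover ship together in the same week — holds.
Package can't start before week 3 — holds.
Handover is due by week 3 — holds.
Ora owns both Package and Docs and can only do one per week — holds.
Package and Plan need the same test rig — holds.
Deploy and Refactor need the same test rig — holds.
The team can handle at most 3 items per week — holds.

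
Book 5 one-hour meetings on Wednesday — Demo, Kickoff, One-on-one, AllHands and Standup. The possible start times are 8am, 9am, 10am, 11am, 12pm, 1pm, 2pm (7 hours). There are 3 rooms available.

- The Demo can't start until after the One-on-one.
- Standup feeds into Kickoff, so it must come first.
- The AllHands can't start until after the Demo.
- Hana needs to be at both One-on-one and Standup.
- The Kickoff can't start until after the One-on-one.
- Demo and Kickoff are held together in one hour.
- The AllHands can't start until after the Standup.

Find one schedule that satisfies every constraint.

Standup in 9am; Demo in 10am; One-on-one in 8am; AllHands in 11am; Kickoff in 10am

Checking: Standup(9am) before Kickoff(10am); One-on-one(8am) before Kickoff(10am); Demo(10am) before AllHands(11am); Standup(9am) before AllHands(11am); One-on-one(8am) before Demo(10am); One-on-one(8am) != Standup(9am); Demo = Kickoff = 10am; max 2 per hour (cap 3).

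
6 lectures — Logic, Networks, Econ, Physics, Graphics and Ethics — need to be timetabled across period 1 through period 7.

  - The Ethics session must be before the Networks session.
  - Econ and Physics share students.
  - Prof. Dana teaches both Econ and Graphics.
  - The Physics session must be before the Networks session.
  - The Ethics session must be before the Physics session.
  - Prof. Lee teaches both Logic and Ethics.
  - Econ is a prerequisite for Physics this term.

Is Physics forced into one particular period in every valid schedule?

No

Physics can be period 2 (e.g. Econ in period 1, Logic in period 2, Ethics in period 1, Graphics in period 2, Networks in period 3, Physics in period 2) or period 3 (e.g. Graphics=period 2, Physics=period 3, Logic=period 2, Ethics=period 1, Econ=period 1, Networks=period 4).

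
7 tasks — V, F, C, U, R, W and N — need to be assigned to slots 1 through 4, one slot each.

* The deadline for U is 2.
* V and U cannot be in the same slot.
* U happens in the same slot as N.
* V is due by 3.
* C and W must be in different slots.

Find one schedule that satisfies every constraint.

U -> 1; C -> 1; W -> 2; N -> 1; V -> 2; F -> 1; R -> 1

Checking: C(1) != W(2); V(2) != U(1); U = N = 1; U=1 in [1,2]; V=2 in [1,3].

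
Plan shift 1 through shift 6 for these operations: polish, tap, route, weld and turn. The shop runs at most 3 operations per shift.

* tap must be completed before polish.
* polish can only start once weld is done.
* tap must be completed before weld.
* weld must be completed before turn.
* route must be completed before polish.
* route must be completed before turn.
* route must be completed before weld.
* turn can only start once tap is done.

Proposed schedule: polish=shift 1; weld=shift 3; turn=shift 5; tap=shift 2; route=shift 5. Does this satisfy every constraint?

Invalid. route must be completed before polish.

route must be completed before weld — violated.
weld must be completed before turn — holds.
polish can only start once weld is done — violated.
route must be completed before turn — violated.
route must be completed before polish — violated.
turn can only start once tap is done — holds.
tap must be completed before polish — violated.
The shop runs at most 3 operations per shift — holds.
tap must be completed before weld — holds.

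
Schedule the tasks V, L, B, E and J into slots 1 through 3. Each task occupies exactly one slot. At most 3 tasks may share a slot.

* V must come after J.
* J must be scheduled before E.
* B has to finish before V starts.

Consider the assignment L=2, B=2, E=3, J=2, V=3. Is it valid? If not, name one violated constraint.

V must come after J — holds.
J must be scheduled before E — holds.
B has to finish before V starts — holds.
At most 3 tasks may share a slot — holds.

Yes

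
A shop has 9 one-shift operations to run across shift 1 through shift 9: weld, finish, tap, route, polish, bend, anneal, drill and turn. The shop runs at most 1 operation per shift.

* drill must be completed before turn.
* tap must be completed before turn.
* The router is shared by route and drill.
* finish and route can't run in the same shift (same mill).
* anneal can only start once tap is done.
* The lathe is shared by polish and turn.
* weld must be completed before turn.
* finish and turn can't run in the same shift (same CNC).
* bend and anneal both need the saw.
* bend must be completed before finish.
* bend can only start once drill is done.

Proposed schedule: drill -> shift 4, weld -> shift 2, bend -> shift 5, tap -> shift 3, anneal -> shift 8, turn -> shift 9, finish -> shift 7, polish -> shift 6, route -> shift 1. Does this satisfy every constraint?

bend can only start once drill is done — holds.
finish and turn can't run in the same shift (same CNC) — holds.
The router is shared by route and drill — holds.
tap must be completed before turn — holds.
The shop runs at most 1 operation per shift — holds.
weld must be completed before turn — holds.
drill must be completed before turn — holds.
anneal can only start once tap is done — holds.
bend and anneal both need the saw — holds.
The lathe is shared by polish and turn — holds.
bend must be completed before finish — holds.
finish and route can't run in the same shift (same mill) — holds.

Valid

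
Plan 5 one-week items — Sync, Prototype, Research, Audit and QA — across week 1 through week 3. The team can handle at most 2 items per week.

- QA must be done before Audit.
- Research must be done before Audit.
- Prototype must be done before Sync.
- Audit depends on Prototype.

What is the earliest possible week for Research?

week 1

Downstream work caps Research at week 2.
Research at week 1 is achievable: QA -> week 2; Research -> week 1; Audit -> week 3; Sync -> week 2; Prototype -> week 1.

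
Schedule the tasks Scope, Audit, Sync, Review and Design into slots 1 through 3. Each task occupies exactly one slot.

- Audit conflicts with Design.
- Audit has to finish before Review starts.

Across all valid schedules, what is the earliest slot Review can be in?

2

Precedence pushes Review to at least 2.
Review at 2 is achievable: Audit=1; Design=2; Review=2; Scope=1; Sync=1.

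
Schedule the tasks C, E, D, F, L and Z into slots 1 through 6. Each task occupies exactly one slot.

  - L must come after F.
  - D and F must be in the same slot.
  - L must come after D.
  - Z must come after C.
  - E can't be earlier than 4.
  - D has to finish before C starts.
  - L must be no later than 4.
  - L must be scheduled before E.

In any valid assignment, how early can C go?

Precedence pushes C to at least 2; downstream work caps C at 5.
C at 2 is achievable: C -> 2; E -> 4; F -> 1; Z -> 3; L -> 2; D -> 1.

2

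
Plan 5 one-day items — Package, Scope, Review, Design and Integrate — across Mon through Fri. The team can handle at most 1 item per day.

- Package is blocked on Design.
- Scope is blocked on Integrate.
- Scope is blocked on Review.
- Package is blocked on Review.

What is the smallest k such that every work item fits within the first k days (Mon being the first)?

5

The precedence chain requires at least 2 distinct days.
With at most 1 per day and 5 work items, at least 5 days are needed.
5 works (last occupied day: Fri): for example Design in Tue, Package in Wed, Review in Mon, Integrate in Thu, Scope in Fri.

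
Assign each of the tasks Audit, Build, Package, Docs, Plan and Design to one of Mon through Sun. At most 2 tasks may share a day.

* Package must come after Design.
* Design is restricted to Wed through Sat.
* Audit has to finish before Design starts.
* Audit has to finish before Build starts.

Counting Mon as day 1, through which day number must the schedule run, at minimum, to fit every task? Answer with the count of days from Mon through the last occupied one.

4 days

The precedence chain requires at least 3 distinct days.
With at most 2 per day and 6 tasks, at least 3 days are needed.
Propagating the time windows through the other constraints, Package can't land before Thu — that is day 4 counting from Mon — so the schedule must run through at least 4 days.
4 works (last occupied day: Thu): for example Package=Thu, Docs=Mon, Plan=Tue, Design=Wed, Audit=Mon, Build=Tue.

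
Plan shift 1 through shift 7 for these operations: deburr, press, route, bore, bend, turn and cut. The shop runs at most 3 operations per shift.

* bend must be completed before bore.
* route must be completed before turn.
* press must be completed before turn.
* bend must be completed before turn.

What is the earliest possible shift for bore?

Precedence pushes bore to at least shift 2.
bore at shift 2 is achievable: bore=shift 2, cut=shift 3, route=shift 1, turn=shift 2, deburr=shift 2, bend=shift 1, press=shift 1.

shift 2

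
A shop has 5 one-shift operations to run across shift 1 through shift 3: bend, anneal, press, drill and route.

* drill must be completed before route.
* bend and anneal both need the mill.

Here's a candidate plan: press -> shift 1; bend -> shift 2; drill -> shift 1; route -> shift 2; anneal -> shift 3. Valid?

bend and anneal both need the mill — holds.
drill must be completed before route — holds.

Valid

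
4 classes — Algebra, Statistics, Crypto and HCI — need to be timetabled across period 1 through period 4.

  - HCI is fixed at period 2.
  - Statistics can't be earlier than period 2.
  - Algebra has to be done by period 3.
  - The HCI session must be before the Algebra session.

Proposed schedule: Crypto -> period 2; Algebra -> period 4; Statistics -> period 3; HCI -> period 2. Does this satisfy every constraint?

HCI is fixed at period 2 — holds.
Algebra has to be done by period 3 — violated.
The HCI session must be before the Algebra session — holds.
Statistics can't be earlier than period 2 — holds.

No. Algebra has to be done by period 3 is not satisfied.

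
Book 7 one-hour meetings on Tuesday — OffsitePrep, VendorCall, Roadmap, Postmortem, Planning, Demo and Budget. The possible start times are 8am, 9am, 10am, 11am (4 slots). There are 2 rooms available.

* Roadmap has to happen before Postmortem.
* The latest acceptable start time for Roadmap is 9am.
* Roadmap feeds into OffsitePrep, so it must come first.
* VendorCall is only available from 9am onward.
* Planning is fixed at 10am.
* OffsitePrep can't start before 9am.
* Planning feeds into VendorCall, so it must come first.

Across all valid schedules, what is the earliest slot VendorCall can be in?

11am

VendorCall is available from 9am; precedence pushes VendorCall to at least 11am.
VendorCall at 11am is achievable: Budget in 10am, Postmortem in 9am, Roadmap in 8am, Demo in 8am, VendorCall in 11am, Planning in 10am, OffsitePrep in 9am.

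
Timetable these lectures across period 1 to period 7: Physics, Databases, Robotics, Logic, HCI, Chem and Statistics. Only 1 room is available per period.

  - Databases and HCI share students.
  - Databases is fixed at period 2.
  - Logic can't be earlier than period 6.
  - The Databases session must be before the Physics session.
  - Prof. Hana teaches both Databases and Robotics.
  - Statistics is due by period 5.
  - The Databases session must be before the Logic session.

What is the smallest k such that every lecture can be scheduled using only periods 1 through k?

7 periods

The precedence chain requires at least 2 distinct periods.
With at most 1 per period and 7 lectures, at least 7 periods are needed.
Logic can't be placed before period 6, so the schedule must run through at least period 6.
7 works (last occupied period: period 7): for example Robotics in period 4; Chem in period 7; Logic in period 6; Databases in period 2; Physics in period 3; Statistics in period 1; HCI in period 5.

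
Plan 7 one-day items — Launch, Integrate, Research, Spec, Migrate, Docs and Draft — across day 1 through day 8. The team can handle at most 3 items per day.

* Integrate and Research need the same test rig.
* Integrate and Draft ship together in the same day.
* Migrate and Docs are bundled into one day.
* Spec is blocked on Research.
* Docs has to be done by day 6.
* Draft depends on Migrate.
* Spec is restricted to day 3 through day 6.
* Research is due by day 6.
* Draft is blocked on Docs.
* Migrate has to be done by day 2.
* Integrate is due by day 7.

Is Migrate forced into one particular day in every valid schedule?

No

Migrate can be day 1 (e.g. Research=day 1; Draft=day 2; Spec=day 3; Integrate=day 2; Launch=day 2; Migrate=day 1; Docs=day 1) or day 2 (e.g. Draft in day 3, Migrate in day 2, Launch in day 1, Docs in day 2, Spec in day 3, Research in day 1, Integrate in day 3).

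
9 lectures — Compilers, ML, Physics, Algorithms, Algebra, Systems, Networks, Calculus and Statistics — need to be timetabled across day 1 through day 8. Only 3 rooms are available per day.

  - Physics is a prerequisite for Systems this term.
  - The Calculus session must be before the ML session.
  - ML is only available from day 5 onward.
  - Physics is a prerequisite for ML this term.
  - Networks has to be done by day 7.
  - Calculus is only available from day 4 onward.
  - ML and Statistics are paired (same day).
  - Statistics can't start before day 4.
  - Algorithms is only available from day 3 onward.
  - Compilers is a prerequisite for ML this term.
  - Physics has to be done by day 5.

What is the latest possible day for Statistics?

day 8

Statistics is available from day 4; Statistics must be in the same day as ML, which can't be before day 5, so Statistics is at least day 5.
Statistics at day 8 is achievable: Algebra=day 2; Networks=day 1; Statistics=day 8; Algorithms=day 3; Calculus=day 4; Systems=day 2; Physics=day 1; ML=day 8; Compilers=day 1.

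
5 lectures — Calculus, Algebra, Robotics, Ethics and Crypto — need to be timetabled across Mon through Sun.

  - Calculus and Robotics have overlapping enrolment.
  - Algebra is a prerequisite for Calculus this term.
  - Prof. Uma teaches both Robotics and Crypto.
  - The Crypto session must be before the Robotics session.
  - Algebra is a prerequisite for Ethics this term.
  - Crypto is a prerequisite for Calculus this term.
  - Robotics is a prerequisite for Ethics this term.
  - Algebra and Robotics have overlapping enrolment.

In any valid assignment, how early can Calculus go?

Precedence pushes Calculus to at least Tue.
Calculus at Tue is achievable: Algebra -> Mon, Ethics -> Thu, Crypto -> Mon, Calculus -> Tue, Robotics -> Wed.

Tue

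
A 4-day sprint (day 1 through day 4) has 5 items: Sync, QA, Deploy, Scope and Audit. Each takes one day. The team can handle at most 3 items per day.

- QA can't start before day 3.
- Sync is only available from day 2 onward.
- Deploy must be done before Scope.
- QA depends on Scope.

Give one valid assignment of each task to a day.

QA in day 3, Audit in day 1, Sync in day 2, Deploy in day 1, Scope in day 2

Checking: Scope(day 2) before QA(day 3); Deploy(day 1) before Scope(day 2); QA=day 3 in [day 3,day 4]; Sync=day 2 in [day 2,day 4]; max 2 per day (cap 3).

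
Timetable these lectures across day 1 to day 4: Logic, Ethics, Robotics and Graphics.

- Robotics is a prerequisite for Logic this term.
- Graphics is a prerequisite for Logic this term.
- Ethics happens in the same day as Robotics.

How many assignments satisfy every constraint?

14

Splitting on Logic: it can be day 2 (1), day 3 (4), day 4 (9). Listing each branch's schedules as (Ethics, Robotics, Graphics) by day number:
Logic=day 2: (1,1,1) — 1.
Logic=day 3: (1,1,1) (1,1,2) (2,2,1) (2,2,2) — 4.
Logic=day 4: (1,1,1) (1,1,2) (1,1,3) (2,2,1) (2,2,2) (2,2,3) (3,3,1) (3,3,2) (3,3,3) — 9.
Summing: 1 + 4 + 9 = 14.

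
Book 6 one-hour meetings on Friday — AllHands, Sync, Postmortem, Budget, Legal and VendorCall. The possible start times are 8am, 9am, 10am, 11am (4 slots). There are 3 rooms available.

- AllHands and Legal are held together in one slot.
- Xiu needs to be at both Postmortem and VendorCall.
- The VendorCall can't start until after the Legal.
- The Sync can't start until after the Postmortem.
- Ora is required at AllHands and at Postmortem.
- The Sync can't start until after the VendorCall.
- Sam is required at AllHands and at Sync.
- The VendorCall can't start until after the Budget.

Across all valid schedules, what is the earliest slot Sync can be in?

Precedence pushes Sync to at least 10am.
Sync at 11am is achievable: Budget=8am, Sync=11am, Legal=8am, AllHands=8am, VendorCall=9am, Postmortem=10am.
Nothing earlier works — the conflict and capacity constraints rule out every slot before 11am.

11am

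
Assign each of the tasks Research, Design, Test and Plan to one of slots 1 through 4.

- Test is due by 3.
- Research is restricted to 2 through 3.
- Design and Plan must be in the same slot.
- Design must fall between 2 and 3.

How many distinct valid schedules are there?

Splitting on Research: it can be 2 (6), 3 (6). Listing each branch's schedules as (Design, Test, Plan):
Research=2: (2,1,2) (2,2,2) (2,3,2) (3,1,3) (3,2,3) (3,3,3) — 6.
Research=3: (2,1,2) (2,2,2) (2,3,2) (3,1,3) (3,2,3) (3,3,3) — 6.
Summing: 6 + 6 = 12.

12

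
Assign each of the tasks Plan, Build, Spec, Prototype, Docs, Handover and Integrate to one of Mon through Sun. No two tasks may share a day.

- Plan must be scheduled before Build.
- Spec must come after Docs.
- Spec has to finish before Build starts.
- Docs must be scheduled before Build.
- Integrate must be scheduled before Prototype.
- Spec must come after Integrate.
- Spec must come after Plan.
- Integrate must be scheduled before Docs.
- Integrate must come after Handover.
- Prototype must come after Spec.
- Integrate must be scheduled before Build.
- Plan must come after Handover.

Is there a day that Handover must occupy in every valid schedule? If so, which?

Mon

Downstream work caps Handover at Wed.
So Handover is pinned to Mon.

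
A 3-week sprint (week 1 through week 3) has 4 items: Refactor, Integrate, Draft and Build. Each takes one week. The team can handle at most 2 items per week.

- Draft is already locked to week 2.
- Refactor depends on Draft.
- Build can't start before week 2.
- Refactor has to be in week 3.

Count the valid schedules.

4

Enumerating: Build -> week 2, Draft -> week 2, Integrate -> week 1, Refactor -> week 3 | Refactor=week 3, Integrate=week 3, Build=week 2, Draft=week 2 | Integrate=week 1; Build=week 3; Refactor=week 3; Draft=week 2 | Refactor -> week 3, Integrate -> week 2, Build -> week 3, Draft -> week 2.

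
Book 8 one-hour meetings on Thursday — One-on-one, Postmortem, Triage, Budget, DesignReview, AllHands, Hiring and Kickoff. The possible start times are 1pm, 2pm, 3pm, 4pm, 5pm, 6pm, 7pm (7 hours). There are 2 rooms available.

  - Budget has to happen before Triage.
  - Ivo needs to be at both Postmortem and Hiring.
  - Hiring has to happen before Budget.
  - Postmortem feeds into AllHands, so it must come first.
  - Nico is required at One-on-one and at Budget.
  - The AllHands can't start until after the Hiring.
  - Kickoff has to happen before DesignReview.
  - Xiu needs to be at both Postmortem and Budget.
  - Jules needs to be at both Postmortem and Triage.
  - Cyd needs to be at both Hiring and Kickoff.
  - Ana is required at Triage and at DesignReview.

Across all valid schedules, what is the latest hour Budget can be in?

Precedence pushes Budget to at least 2pm; downstream work caps Budget at 6pm.
Budget at 6pm is achievable: AllHands in 3pm; One-on-one in 1pm; Postmortem in 2pm; Hiring in 1pm; DesignReview in 3pm; Kickoff in 2pm; Triage in 7pm; Budget in 6pm.

6pm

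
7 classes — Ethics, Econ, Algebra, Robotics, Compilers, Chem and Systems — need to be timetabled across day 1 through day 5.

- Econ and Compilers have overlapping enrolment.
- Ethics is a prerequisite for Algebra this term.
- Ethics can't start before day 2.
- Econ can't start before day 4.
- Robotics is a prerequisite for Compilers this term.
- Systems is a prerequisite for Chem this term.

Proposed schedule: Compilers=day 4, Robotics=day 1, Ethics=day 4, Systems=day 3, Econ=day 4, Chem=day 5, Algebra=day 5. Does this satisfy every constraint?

Ethics is a prerequisite for Algebra this term — holds.
Econ and Compilers have overlapping enrolment — violated.
Econ can't start before day 4 — holds.
Ethics can't start before day 2 — holds.
Systems is a prerequisite for Chem this term — holds.
Robotics is a prerequisite for Compilers this term — holds.

No. Econ and Compilers have overlapping enrolment is not satisfied.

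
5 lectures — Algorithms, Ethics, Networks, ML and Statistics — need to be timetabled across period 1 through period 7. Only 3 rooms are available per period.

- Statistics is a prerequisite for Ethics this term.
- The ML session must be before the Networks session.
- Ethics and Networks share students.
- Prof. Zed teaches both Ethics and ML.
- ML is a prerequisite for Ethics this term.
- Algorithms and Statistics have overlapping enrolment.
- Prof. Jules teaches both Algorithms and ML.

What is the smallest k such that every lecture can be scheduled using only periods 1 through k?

The precedence chain requires at least 2 distinct periods.
With at most 3 per period and 5 lectures, at least 2 periods are needed.
Could 2 periods be enough, i.e. nothing placed later than period 2? No: Ethics must come after ML (at period 1 or later) → {period 2}; ML must come before Ethics (at period 2 or earlier) → {period 1}; Networks must come after ML (at period 1 or later) → {period 2}; Networks can't share with Ethics (period 2) → nothing is left.
So 2 periods is not enough.
3 works (last occupied period: period 3): for example Algorithms in period 2, Ethics in period 2, ML in period 1, Networks in period 3, Statistics in period 1.

3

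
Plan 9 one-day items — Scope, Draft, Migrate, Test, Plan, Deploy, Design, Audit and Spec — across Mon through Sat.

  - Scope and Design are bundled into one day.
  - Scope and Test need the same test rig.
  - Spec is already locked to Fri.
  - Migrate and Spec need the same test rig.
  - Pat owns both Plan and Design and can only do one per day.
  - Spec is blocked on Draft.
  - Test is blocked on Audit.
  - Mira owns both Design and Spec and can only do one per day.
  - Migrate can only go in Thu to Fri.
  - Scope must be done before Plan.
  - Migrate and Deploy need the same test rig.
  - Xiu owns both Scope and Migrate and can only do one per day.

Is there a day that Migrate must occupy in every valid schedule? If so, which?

Migrate's window is Thu–Fri.
Spec is fixed at Fri, and Migrate can't share a day with Spec.
So Migrate must be Thu.

Thu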